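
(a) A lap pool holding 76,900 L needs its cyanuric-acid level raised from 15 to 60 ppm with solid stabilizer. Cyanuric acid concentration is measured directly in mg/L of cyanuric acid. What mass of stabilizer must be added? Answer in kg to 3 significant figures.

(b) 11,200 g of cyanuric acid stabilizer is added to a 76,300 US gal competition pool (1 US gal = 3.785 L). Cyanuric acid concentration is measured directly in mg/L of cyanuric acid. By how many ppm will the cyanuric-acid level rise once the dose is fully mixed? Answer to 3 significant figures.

(a) 3.46 kg; (b) 38.8 ppm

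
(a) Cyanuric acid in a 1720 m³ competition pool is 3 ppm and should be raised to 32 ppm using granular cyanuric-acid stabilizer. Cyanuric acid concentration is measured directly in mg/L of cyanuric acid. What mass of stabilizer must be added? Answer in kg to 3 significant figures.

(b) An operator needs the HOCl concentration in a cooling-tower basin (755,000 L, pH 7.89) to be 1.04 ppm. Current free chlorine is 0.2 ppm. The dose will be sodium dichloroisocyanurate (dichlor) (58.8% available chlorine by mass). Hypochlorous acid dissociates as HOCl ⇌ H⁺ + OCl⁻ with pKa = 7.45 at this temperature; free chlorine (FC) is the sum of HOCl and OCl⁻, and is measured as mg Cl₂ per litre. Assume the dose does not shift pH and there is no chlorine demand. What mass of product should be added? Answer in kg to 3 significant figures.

(a) 49.9 kg; (b) 4.76 kg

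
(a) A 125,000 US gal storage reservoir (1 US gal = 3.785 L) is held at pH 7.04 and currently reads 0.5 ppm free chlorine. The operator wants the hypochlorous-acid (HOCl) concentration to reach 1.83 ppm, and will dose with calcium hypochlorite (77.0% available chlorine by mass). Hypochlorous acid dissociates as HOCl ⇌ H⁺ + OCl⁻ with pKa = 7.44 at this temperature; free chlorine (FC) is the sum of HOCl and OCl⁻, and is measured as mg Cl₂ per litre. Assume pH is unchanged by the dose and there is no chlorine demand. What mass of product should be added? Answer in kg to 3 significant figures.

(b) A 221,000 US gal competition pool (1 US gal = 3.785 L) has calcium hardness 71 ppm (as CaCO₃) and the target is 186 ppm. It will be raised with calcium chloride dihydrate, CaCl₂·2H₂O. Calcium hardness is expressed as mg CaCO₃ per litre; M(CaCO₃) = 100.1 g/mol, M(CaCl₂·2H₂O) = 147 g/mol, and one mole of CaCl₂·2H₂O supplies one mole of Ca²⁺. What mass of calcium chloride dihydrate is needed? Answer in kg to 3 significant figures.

(a) 1.26 kg; (b) 141 kg

(a) Volume: 125,000 US gal × 3.785 L/gal = 473,125 L.
(a) [OCl⁻]/[HOCl] = 10^(pH − pKa) = 10^(7.04 − 7.44) = 0.3981; fraction as HOCl = 1/(1 + 0.3981) = 0.7153.
(a) Free chlorine required for 1.83 ppm HOCl: 1.83 / 0.7153 = 2.559 ppm.
(a) FC to add: 2.559 − 0.5 = 2.059 mg/L as Cl₂.
(a) Cl₂ equivalent: 2.059 mg/L × 473,125 L = 973.9 g.
(a) Product at 77.0% available Cl: 973.9 / 0.77 = 1265 g.

(b) Volume: 221,000 US gal × 3.785 L/gal = 836,485 L.
(b) Hardness to add: (186 − 71) = 115 mg/L as CaCO₃ × 836,485 L = 96,200 g as CaCO₃.
(b) Moles of Ca²⁺ (1 mol Ca²⁺ ≡ 1 mol CaCO₃): 96,200 / 100.1 g/mol = 961 mol.
(b) Mass of CaCl₂·2H₂O: 961 × 147 = 141,300 g.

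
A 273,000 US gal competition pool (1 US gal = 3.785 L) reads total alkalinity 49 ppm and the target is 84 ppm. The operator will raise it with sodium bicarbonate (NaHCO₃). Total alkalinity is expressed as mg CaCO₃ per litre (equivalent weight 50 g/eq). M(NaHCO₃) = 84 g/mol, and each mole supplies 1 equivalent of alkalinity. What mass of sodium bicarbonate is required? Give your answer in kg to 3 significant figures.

Volume: 273,000 US gal × 3.785 L/gal = 1,033,305 L.
Alkalinity to add: (84 − 49) = 35 mg/L as CaCO₃ × 1,033,305 L = 36,170 g as CaCO₃.
Equivalents: 36,170 g ÷ 50 g/eq = 723.3 eq.
NaHCO₃ supplies 1 eq per mole → 723.3 mol.
Mass: 723.3 mol × 84 g/mol = 60,760 g.

60.8 kg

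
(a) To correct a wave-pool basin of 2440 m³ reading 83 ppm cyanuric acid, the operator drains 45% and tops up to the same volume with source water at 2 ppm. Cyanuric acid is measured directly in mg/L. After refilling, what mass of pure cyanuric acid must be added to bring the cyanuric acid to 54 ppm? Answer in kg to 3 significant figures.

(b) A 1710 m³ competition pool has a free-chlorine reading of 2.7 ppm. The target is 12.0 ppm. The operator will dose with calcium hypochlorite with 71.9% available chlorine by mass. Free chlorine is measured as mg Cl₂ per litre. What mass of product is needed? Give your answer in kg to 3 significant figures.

(a) Volume: 2440 m³ = 2,440,000 L.
(a) After draining 45% and refilling: 83 × 0.55 + 2 × 0.45 = 46.55 ppm.
(a) Deficit to target: 54 − 46.55 = 7.45 mg/L.
(a) Mass: 7.45 mg/L × 2,440,000 L = 18,180 g cyanuric acid.

(b) Volume: 1710 m³ = 1,710,000 L.
(b) Chlorine deficit: 12.0 − 2.7 = 9.3 ppm = 9.3 mg/L as Cl₂.
(b) Cl₂ equivalent needed: 9.3 mg/L × 1,710,000 L = 15,900,000 mg = 15,900 g.
(b) Product at 71.9% available chlorine: 15,900 / 0.719 = 22,120 g.

(a) 18.2 kg; (b) 22.1 kg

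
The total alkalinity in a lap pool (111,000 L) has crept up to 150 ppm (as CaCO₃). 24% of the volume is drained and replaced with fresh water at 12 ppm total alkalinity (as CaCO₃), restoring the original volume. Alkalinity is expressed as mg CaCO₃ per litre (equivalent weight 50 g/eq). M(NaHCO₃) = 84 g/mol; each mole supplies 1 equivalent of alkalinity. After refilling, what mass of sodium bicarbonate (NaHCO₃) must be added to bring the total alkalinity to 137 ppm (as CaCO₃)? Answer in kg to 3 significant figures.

After draining 24% and refilling: 150 × 0.76 + 12 × 0.24 = 116.88 ppm.
Deficit to target: 137 − 116.88 = 20.12 mg/L.
As CaCO₃: 20.12 mg/L × 111,000 L = 2233 g; ÷ 50 g/eq ÷ 1 = 44.67 mol NaHCO₃.
Mass: 44.67 × 84 = 3752 g.

3.75 kg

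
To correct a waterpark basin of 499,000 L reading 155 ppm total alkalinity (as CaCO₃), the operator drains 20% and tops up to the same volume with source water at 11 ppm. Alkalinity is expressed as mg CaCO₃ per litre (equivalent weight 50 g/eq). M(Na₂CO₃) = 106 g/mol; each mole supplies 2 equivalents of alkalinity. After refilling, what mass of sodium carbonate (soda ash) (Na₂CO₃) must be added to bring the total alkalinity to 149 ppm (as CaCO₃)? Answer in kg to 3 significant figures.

12.1 kg

After draining 20% and refilling: 155 × 0.80 + 11 × 0.20 = 126.2 ppm.
Deficit to target: 149 − 126.2 = 22.8 mg/L.
As CaCO₃: 22.8 mg/L × 499,000 L = 11,380 g; ÷ 50 g/eq ÷ 2 = 113.8 mol Na₂CO₃.
Mass: 113.8 × 106 = 12,060 g.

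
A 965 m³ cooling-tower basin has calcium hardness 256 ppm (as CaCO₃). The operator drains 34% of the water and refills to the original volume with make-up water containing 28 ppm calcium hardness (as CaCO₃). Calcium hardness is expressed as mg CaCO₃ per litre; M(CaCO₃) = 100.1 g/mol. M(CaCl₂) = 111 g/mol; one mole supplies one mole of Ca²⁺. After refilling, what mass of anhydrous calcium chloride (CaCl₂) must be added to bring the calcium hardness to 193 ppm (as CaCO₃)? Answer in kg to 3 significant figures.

15.5 kg

Volume: 965 m³ = 965,000 L.
After draining 34% and refilling: 256 × 0.66 + 28 × 0.34 = 178.48 ppm.
Deficit to target: 193 − 178.48 = 14.52 mg/L.
As CaCO₃: 14.52 mg/L × 965,000 L = 14,010 g; ÷ 100.1 = 140 mol Ca²⁺.
Mass: 140 × 111 = 15,540 g.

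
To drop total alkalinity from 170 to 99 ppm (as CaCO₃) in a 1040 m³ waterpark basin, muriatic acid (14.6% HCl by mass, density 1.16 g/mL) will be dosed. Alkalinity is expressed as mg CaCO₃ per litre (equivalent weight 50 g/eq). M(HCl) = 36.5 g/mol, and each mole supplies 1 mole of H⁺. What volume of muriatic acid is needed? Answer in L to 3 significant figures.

318 L

Volume: 1040 m³ = 1,040,000 L.
Alkalinity to neutralize: (170 − 99) = 71 mg/L as CaCO₃ × 1,040,000 L = 73,840 g as CaCO₃.
Equivalents of H⁺ required: 73,840 ÷ 50 g/eq = 1477 eq = 1477 mol HCl.
Mass of HCl: 1477 × 36.5 = 53,900 g.
Mass of 14.6% solution: 53,900 / 0.146 = 369,200 g.
Volume: 369,200 g ÷ 1.16 g/mL = 318,300 mL.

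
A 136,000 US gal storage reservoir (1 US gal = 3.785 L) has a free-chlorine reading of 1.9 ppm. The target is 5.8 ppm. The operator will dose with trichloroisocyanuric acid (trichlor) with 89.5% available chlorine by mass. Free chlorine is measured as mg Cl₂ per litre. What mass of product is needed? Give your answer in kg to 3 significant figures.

2.24 kg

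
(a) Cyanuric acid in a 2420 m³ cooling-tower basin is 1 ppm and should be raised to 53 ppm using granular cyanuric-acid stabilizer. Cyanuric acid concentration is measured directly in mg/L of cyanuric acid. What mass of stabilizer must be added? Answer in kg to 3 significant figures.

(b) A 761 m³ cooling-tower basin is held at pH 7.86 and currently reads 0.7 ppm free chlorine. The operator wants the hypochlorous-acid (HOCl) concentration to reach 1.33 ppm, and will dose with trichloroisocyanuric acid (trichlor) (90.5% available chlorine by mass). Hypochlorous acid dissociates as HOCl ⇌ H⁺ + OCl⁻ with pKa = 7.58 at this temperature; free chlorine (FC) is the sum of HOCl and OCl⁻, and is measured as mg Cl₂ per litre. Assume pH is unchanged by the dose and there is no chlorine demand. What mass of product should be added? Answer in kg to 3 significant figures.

(a) Volume: 2420 m³ = 2,420,000 L.
(a) CYA to add: (53 − 1) = 52 mg/L × 2,420,000 L = 125,800 g cyanuric acid.

(b) Volume: 761 m³ = 761,000 L.
(b) [OCl⁻]/[HOCl] = 10^(pH − pKa) = 10^(7.86 − 7.58) = 1.905; fraction as HOCl = 1/(1 + 1.905) = 0.3442.
(b) Free chlorine required for 1.33 ppm HOCl: 1.33 / 0.3442 = 3.864 ppm.
(b) FC to add: 3.864 − 0.7 = 3.164 mg/L as Cl₂.
(b) Cl₂ equivalent: 3.164 mg/L × 761,000 L = 2408 g.
(b) Product at 90.5% available Cl: 2408 / 0.905 = 2661 g.

(a) 126 kg; (b) 2.66 kg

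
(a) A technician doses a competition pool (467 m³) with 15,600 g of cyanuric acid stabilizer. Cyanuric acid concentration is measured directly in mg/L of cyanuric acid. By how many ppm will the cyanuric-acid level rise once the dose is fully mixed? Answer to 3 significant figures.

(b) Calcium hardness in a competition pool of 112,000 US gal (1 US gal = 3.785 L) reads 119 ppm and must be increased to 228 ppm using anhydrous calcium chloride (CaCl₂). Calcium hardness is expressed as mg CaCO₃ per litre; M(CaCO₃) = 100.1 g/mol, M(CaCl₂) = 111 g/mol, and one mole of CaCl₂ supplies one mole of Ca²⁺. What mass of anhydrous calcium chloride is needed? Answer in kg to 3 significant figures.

(a) Volume: 467 m³ = 467,000 L.
(a) Rise: 15,600 g / 467,000 L × 1000 = 33.4 mg/L.

(b) Volume: 112,000 US gal × 3.785 L/gal = 423,920 L.
(b) Hardness to add: (228 − 119) = 109 mg/L as CaCO₃ × 423,920 L = 46,210 g as CaCO₃.
(b) Moles of Ca²⁺ (1 mol Ca²⁺ ≡ 1 mol CaCO₃): 46,210 / 100.1 g/mol = 461.6 mol.
(b) Mass of CaCl₂: 461.6 × 111 = 51,240 g.

(a) 33.4 ppm; (b) 51.2 kg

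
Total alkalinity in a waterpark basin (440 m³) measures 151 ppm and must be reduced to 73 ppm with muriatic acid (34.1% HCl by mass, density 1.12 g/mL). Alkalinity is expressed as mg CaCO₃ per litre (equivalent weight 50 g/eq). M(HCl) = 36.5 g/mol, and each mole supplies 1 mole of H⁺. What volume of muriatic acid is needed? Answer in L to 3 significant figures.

65.6 L

Volume: 440 m³ = 440,000 L.
Alkalinity to neutralize: (151 − 73) = 78 mg/L as CaCO₃ × 440,000 L = 34,320 g as CaCO₃.
Equivalents of H⁺ required: 34,320 ÷ 50 g/eq = 686.4 eq = 686.4 mol HCl.
Mass of HCl: 686.4 × 36.5 = 25,050 g.
Mass of 34.1% solution: 25,050 / 0.341 = 73,470 g.
Volume: 73,470 g ÷ 1.12 g/mL = 65,600 mL.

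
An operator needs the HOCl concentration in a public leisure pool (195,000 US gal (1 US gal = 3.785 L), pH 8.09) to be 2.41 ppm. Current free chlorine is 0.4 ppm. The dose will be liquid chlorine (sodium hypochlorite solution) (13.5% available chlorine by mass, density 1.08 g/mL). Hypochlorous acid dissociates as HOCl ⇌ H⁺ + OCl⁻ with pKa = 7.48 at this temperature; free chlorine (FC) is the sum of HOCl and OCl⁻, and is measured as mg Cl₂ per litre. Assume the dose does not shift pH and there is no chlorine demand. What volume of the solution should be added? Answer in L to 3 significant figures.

Volume: 195,000 US gal × 3.785 L/gal = 738,075 L.
[OCl⁻]/[HOCl] = 10^(pH − pKa) = 10^(8.09 − 7.48) = 4.074; fraction as HOCl = 1/(1 + 4.074) = 0.1971.
Free chlorine required for 2.41 ppm HOCl: 2.41 / 0.1971 = 12.23 ppm.
FC to add: 12.23 − 0.4 = 11.83 mg/L as Cl₂.
Cl₂ equivalent: 11.83 mg/L × 738,075 L = 8730 g.
Product at 13.5% available Cl: 8730 / 0.135 = 64,670 g.
Volume: 64,670 g ÷ 1.08 g/mL = 59,880 mL.

59.9 L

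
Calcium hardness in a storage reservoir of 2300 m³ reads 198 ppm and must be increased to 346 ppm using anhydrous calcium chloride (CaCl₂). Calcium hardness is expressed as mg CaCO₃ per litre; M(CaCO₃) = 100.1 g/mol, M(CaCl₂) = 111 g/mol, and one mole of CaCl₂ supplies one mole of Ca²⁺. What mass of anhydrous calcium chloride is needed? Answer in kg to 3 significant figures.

377 kg

Volume: 2300 m³ = 2,300,000 L.
Hardness to add: (346 − 198) = 148 mg/L as CaCO₃ × 2,300,000 L = 340,400 g as CaCO₃.
Moles of Ca²⁺ (1 mol Ca²⁺ ≡ 1 mol CaCO₃): 340,400 / 100.1 g/mol = 3401 mol.
Mass of CaCl₂: 3401 × 111 = 377,500 g.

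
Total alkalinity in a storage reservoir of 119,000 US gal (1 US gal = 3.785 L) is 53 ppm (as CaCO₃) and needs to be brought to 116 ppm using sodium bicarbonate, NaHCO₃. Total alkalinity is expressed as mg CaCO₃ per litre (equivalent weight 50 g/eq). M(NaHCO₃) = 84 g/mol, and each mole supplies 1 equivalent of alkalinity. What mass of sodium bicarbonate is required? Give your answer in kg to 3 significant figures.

Volume: 119,000 US gal × 3.785 L/gal = 450,415 L.
Alkalinity to add: (116 − 53) = 63 mg/L as CaCO₃ × 450,415 L = 28,380 g as CaCO₃.
Equivalents: 28,380 g ÷ 50 g/eq = 567.5 eq.
NaHCO₃ supplies 1 eq per mole → 567.5 mol.
Mass: 567.5 mol × 84 g/mol = 47,670 g.

47.7 kg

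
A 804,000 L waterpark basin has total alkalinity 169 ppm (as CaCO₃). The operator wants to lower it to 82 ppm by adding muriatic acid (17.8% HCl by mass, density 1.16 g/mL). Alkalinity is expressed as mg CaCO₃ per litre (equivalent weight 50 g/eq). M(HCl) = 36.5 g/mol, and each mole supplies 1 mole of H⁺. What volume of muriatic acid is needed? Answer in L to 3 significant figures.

247 L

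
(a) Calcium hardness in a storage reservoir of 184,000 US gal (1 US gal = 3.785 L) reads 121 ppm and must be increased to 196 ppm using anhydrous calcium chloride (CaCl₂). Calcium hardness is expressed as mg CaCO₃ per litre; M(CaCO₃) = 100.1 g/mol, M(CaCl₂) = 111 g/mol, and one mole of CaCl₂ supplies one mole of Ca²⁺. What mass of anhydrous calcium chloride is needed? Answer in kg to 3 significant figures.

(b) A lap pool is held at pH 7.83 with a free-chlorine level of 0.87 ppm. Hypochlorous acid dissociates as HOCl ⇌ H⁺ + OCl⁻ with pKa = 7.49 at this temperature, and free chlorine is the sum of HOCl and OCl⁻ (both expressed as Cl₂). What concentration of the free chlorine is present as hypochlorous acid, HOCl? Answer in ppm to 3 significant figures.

(a) 57.9 kg; (b) 0.273 ppm

(a) Volume: 184,000 US gal × 3.785 L/gal = 696,440 L.
(a) Hardness to add: (196 − 121) = 75 mg/L as CaCO₃ × 696,440 L = 52,230 g as CaCO₃.
(a) Moles of Ca²⁺ (1 mol Ca²⁺ ≡ 1 mol CaCO₃): 52,230 / 100.1 g/mol = 521.8 mol.
(a) Mass of CaCl₂: 521.8 × 111 = 57,920 g.

(b) [OCl⁻]/[HOCl] = 10^(pH − pKa) = 10^(7.83 − 7.49) = 10^0.34 = 2.188.
(b) Fraction as HOCl = 1 / (1 + 2.188) = 0.3137.
(b) HOCl = 0.3137 × 0.87 ppm = 0.2729 ppm.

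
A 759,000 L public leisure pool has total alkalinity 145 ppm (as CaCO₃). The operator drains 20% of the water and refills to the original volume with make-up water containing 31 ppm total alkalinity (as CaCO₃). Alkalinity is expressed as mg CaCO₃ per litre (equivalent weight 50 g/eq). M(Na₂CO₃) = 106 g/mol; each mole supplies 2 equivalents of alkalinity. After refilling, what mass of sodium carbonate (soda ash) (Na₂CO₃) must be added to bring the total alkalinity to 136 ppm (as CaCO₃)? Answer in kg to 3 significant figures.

After draining 20% and refilling: 145 × 0.80 + 31 × 0.20 = 122.2 ppm.
Deficit to target: 136 − 122.2 = 13.8 mg/L.
As CaCO₃: 13.8 mg/L × 759,000 L = 10,470 g; ÷ 50 g/eq ÷ 2 = 104.7 mol Na₂CO₃.
Mass: 104.7 × 106 = 11,100 g.

11.1 kg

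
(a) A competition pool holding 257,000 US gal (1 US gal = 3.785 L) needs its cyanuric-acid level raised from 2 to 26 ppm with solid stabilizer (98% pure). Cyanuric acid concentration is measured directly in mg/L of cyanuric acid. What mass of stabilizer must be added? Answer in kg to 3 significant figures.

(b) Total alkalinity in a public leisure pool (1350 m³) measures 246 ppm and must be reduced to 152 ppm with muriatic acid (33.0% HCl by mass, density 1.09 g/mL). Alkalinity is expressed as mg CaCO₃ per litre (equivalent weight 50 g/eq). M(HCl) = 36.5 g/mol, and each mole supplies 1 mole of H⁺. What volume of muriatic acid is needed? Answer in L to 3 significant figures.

(a) 23.8 kg; (b) 258 L

(a) Volume: 257,000 US gal × 3.785 L/gal = 972,745 L.
(a) CYA to add: (26 − 2) = 24 mg/L × 972,745 L = 23,350 g cyanuric acid.
(a) At 98% purity: 23,350 / 0.98 = 23,820 g product.

(b) Volume: 1350 m³ = 1,350,000 L.
(b) Alkalinity to neutralize: (246 − 152) = 94 mg/L as CaCO₃ × 1,350,000 L = 126,900 g as CaCO₃.
(b) Equivalents of H⁺ required: 126,900 ÷ 50 g/eq = 2538 eq = 2538 mol HCl.
(b) Mass of HCl: 2538 × 36.5 = 92,640 g.
(b) Mass of 33.0% solution: 92,640 / 0.33 = 280,700 g.
(b) Volume: 280,700 g ÷ 1.09 g/mL = 257,500 mL.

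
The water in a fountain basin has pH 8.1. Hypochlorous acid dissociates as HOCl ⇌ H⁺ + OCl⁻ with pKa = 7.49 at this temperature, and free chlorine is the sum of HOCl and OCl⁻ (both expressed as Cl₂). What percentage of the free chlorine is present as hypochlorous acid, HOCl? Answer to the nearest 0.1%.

19.7%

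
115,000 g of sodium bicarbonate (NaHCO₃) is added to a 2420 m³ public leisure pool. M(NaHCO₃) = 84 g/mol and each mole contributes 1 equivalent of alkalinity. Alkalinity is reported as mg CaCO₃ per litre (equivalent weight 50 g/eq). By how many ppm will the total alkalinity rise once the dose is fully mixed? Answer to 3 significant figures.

28.3 ppm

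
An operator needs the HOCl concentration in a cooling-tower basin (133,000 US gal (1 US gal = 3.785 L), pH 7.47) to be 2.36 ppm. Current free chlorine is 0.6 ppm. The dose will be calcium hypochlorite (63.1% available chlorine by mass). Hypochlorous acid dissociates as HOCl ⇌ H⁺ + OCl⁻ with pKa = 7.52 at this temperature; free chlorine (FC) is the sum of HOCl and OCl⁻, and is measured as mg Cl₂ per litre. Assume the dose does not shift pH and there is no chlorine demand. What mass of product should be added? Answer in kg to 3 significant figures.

3.08 kg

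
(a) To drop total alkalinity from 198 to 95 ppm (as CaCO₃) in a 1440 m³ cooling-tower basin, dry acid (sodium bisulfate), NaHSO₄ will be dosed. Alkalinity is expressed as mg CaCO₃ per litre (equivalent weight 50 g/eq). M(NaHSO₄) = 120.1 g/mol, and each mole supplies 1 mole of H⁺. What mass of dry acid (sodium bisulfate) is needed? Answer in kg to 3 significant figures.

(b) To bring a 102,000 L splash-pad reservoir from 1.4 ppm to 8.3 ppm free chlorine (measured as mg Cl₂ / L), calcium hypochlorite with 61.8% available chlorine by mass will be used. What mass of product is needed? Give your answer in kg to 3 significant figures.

(a) Volume: 1440 m³ = 1,440,000 L.
(a) Alkalinity to neutralize: (198 − 95) = 103 mg/L as CaCO₃ × 1,440,000 L = 148,300 g as CaCO₃.
(a) Equivalents of H⁺ required: 148,300 ÷ 50 g/eq = 2966 eq = 2966 mol NaHSO₄.
(a) Mass of NaHSO₄: 2966 × 120.1 = 356,300 g.

(b) Chlorine deficit: 8.3 − 1.4 = 6.9 ppm = 6.9 mg/L as Cl₂.
(b) Cl₂ equivalent needed: 6.9 mg/L × 102,000 L = 703,800 mg = 703.8 g.
(b) Product at 61.8% available chlorine: 703.8 / 0.618 = 1139 g.

(a) 356 kg; (b) 1.14 kg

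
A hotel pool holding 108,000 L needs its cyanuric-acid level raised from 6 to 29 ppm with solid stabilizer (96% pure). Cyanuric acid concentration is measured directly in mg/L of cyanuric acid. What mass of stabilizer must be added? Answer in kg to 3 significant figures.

2.59 kg

CYA to add: (29 − 6) = 23 mg/L × 108,000 L = 2484 g cyanuric acid.
At 96% purity: 2484 / 0.96 = 2588 g product.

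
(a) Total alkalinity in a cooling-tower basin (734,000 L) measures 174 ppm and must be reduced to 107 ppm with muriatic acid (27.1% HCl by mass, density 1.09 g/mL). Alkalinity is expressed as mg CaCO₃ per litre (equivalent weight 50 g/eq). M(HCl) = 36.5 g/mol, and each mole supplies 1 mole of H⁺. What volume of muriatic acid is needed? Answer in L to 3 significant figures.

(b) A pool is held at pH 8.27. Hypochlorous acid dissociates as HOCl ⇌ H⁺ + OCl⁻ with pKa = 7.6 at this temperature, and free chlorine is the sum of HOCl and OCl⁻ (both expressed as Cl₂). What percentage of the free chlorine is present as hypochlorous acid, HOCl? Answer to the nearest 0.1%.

(a) 122 L; (b) 17.6%

(a) Alkalinity to neutralize: (174 − 107) = 67 mg/L as CaCO₃ × 734,000 L = 49,180 g as CaCO₃.
(a) Equivalents of H⁺ required: 49,180 ÷ 50 g/eq = 983.6 eq = 983.6 mol HCl.
(a) Mass of HCl: 983.6 × 36.5 = 35,900 g.
(a) Mass of 27.1% solution: 35,900 / 0.271 = 132,500 g.
(a) Volume: 132,500 g ÷ 1.09 g/mL = 121,500 mL.

(b) [OCl⁻]/[HOCl] = 10^(pH − pKa) = 10^(8.27 − 7.6) = 10^0.67 = 4.677.
(b) Fraction as HOCl = 1 / (1 + 4.677) = 0.1761.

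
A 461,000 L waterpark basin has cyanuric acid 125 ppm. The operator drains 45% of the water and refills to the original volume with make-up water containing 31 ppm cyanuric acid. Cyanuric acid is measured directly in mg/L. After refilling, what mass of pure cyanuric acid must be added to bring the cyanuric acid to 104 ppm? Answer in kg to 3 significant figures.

After draining 45% and refilling: 125 × 0.55 + 31 × 0.45 = 82.7 ppm.
Deficit to target: 104 − 82.7 = 21.3 mg/L.
Mass: 21.3 mg/L × 461,000 L = 9819 g cyanuric acid.

9.82 kg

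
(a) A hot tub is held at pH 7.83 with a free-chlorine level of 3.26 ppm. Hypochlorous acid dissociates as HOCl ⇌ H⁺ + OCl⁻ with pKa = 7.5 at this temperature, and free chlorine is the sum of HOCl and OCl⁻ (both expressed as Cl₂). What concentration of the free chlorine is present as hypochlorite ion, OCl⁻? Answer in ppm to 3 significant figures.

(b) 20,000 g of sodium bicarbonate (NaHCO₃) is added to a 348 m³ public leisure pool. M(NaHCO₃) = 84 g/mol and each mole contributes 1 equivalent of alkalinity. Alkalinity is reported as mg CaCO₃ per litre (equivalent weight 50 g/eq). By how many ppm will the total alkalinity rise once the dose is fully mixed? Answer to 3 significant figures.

(a) 2.22 ppm; (b) 34.2 ppm

(a) [OCl⁻]/[HOCl] = 10^(pH − pKa) = 10^(7.83 − 7.5) = 10^0.33 = 2.138.
(a) Fraction as HOCl = 1 / (1 + 2.138) = 0.3187.
(a) OCl⁻ = (1 − 0.3187) × 3.26 ppm = 2.221 ppm.

(b) Volume: 348 m³ = 348,000 L.
(b) Moles of NaHCO₃: 20,000 g ÷ 84 g/mol = 238.1 mol → 238.1 eq of alkalinity.
(b) As CaCO₃: 238.1 eq × 50 g/eq = 11,900 g.
(b) Rise: 11,900 g / 348,000 L × 1000 = 34.21 mg/L.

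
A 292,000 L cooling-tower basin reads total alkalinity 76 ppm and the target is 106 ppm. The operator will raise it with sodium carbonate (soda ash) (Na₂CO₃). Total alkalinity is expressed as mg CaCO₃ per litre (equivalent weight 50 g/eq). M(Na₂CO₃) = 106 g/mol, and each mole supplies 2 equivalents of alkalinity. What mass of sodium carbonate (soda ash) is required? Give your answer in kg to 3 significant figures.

9.29 kg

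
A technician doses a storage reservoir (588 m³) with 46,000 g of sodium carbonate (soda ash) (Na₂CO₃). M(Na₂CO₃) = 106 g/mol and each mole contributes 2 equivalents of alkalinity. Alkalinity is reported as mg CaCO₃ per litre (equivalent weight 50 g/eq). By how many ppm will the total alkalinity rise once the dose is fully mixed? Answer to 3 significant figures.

Volume: 588 m³ = 588,000 L.
Moles of Na₂CO₃: 46,000 g ÷ 106 g/mol = 434 mol → 867.9 eq of alkalinity.
As CaCO₃: 867.9 eq × 50 g/eq = 43,400 g.
Rise: 43,400 g / 588,000 L × 1000 = 73.8 mg/L.

73.8 ppm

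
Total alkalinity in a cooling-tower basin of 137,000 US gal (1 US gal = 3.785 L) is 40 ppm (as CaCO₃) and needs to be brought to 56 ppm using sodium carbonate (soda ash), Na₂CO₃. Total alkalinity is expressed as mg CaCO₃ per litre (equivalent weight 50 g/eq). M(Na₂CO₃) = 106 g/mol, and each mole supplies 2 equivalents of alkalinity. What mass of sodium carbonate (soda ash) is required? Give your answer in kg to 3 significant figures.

Volume: 137,000 US gal × 3.785 L/gal = 518,545 L.
Alkalinity to add: (56 − 40) = 16 mg/L as CaCO₃ × 518,545 L = 8297 g as CaCO₃.
Equivalents: 8297 g ÷ 50 g/eq = 165.9 eq.
Each mole of Na₂CO₃ supplies 2 eq, so 165.9 / 2 = 82.97 mol.
Mass: 82.97 mol × 106 g/mol = 8795 g.

8.79 kg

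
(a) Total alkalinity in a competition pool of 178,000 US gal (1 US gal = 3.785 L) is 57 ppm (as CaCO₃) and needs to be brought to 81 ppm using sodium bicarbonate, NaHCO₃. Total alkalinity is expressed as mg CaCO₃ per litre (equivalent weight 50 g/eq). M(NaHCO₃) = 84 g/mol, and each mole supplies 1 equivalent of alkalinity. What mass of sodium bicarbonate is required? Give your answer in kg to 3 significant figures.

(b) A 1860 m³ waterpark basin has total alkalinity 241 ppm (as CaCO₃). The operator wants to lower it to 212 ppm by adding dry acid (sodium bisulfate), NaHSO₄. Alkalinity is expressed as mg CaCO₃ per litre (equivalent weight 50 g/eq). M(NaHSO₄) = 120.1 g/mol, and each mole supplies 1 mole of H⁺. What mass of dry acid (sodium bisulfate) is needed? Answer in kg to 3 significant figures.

(a) Volume: 178,000 US gal × 3.785 L/gal = 673,730 L.
(a) Alkalinity to add: (81 − 57) = 24 mg/L as CaCO₃ × 673,730 L = 16,170 g as CaCO₃.
(a) Equivalents: 16,170 g ÷ 50 g/eq = 323.4 eq.
(a) NaHCO₃ supplies 1 eq per mole → 323.4 mol.
(a) Mass: 323.4 mol × 84 g/mol = 27,160 g.

(b) Volume: 1860 m³ = 1,860,000 L.
(b) Alkalinity to neutralize: (241 − 212) = 29 mg/L as CaCO₃ × 1,860,000 L = 53,940 g as CaCO₃.
(b) Equivalents of H⁺ required: 53,940 ÷ 50 g/eq = 1079 eq = 1079 mol NaHSO₄.
(b) Mass of NaHSO₄: 1079 × 120.1 = 129,600 g.

(a) 27.2 kg; (b) 130 kg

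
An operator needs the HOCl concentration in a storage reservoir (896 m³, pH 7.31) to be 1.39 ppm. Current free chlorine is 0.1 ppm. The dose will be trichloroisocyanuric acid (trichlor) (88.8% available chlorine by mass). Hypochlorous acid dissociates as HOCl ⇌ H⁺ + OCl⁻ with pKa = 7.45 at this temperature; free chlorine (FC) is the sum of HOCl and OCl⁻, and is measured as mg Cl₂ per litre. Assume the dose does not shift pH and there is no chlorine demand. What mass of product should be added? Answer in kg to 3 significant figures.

Volume: 896 m³ = 896,000 L.
[OCl⁻]/[HOCl] = 10^(pH − pKa) = 10^(7.31 − 7.45) = 0.7244; fraction as HOCl = 1/(1 + 0.7244) = 0.5799.
Free chlorine required for 1.39 ppm HOCl: 1.39 / 0.5799 = 2.397 ppm.
FC to add: 2.397 − 0.1 = 2.297 mg/L as Cl₂.
Cl₂ equivalent: 2.297 mg/L × 896,000 L = 2058 g.
Product at 88.8% available Cl: 2058 / 0.888 = 2318 g.

2.32 kg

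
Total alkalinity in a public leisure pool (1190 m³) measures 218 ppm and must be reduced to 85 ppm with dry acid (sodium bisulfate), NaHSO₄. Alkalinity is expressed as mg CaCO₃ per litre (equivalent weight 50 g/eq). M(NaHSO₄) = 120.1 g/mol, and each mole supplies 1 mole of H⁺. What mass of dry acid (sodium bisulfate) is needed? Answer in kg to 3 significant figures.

380 kg

Volume: 1190 m³ = 1,190,000 L.
Alkalinity to neutralize: (218 − 85) = 133 mg/L as CaCO₃ × 1,190,000 L = 158,300 g as CaCO₃.
Equivalents of H⁺ required: 158,300 ÷ 50 g/eq = 3165 eq = 3165 mol NaHSO₄.
Mass of NaHSO₄: 3165 × 120.1 = 380,200 g.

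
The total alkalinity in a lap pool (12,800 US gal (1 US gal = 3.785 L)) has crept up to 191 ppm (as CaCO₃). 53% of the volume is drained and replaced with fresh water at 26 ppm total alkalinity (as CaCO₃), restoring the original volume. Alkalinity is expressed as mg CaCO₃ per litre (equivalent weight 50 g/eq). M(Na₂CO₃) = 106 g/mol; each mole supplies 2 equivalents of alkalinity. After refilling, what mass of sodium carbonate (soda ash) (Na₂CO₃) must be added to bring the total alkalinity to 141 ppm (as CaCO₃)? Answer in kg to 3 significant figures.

1.92 kg

Volume: 12,800 US gal × 3.785 L/gal = 48,448 L.
After draining 53% and refilling: 191 × 0.47 + 26 × 0.53 = 103.55 ppm.
Deficit to target: 141 − 103.55 = 37.45 mg/L.
As CaCO₃: 37.45 mg/L × 48,448 L = 1814 g; ÷ 50 g/eq ÷ 2 = 18.14 mol Na₂CO₃.
Mass: 18.14 × 106 = 1923 g.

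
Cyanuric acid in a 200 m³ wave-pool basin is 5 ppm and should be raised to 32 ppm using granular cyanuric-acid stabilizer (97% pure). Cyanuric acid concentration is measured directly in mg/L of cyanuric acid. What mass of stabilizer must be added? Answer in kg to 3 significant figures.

5.57 kg

Volume: 200 m³ = 200,000 L.
CYA to add: (32 − 5) = 27 mg/L × 200,000 L = 5400 g cyanuric acid.
At 97% purity: 5400 / 0.97 = 5567 g product.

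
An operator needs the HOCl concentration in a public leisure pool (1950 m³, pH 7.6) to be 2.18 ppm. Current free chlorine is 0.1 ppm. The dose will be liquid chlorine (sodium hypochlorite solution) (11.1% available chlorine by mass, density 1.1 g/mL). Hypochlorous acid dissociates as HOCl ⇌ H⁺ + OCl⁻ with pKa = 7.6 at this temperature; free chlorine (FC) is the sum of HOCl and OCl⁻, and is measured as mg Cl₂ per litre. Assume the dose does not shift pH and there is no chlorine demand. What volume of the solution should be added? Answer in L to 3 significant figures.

Volume: 1950 m³ = 1,950,000 L.
[OCl⁻]/[HOCl] = 10^(pH − pKa) = 10^(7.6 − 7.6) = 1; fraction as HOCl = 1/(1 + 1) = 0.5.
Free chlorine required for 2.18 ppm HOCl: 2.18 / 0.5 = 4.36 ppm.
FC to add: 4.36 − 0.1 = 4.26 mg/L as Cl₂.
Cl₂ equivalent: 4.26 mg/L × 1,950,000 L = 8307 g.
Product at 11.1% available Cl: 8307 / 0.111 = 74,840 g.
Volume: 74,840 g ÷ 1.1 g/mL = 68,030 mL.

68.0 L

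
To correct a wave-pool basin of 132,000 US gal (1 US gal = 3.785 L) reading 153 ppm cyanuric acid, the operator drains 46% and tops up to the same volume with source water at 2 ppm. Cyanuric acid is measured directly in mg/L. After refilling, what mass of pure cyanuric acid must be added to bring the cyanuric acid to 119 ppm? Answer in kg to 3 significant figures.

17.7 kg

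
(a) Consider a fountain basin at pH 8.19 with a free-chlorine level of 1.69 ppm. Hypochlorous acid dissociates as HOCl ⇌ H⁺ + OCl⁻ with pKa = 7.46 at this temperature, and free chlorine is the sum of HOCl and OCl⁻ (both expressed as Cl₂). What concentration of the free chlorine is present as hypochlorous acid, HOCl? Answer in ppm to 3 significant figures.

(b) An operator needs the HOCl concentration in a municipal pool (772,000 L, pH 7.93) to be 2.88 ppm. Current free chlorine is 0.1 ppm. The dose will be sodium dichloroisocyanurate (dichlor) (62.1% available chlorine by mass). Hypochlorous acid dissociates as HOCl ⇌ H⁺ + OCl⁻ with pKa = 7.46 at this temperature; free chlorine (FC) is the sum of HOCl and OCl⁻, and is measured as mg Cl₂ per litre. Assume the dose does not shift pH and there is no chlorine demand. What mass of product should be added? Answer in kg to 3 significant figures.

(a) 0.265 ppm; (b) 14.0 kg

(a) [OCl⁻]/[HOCl] = 10^(pH − pKa) = 10^(8.19 − 7.46) = 10^0.73 = 5.37.
(a) Fraction as HOCl = 1 / (1 + 5.37) = 0.157.
(a) HOCl = 0.157 × 1.69 ppm = 0.2653 ppm.

(b) [OCl⁻]/[HOCl] = 10^(pH − pKa) = 10^(7.93 − 7.46) = 2.951; fraction as HOCl = 1/(1 + 2.951) = 0.2531.
(b) Free chlorine required for 2.88 ppm HOCl: 2.88 / 0.2531 = 11.38 ppm.
(b) FC to add: 11.38 − 0.1 = 11.28 mg/L as Cl₂.
(b) Cl₂ equivalent: 11.28 mg/L × 772,000 L = 8708 g.
(b) Product at 62.1% available Cl: 8708 / 0.621 = 14,020 g.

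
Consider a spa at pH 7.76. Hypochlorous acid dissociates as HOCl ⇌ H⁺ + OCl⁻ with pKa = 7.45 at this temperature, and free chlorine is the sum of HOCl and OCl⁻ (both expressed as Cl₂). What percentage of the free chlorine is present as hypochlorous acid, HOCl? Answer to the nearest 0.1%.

[OCl⁻]/[HOCl] = 10^(pH − pKa) = 10^(7.76 − 7.45) = 10^0.31 = 2.042.
Fraction as HOCl = 1 / (1 + 2.042) = 0.3288.

32.9%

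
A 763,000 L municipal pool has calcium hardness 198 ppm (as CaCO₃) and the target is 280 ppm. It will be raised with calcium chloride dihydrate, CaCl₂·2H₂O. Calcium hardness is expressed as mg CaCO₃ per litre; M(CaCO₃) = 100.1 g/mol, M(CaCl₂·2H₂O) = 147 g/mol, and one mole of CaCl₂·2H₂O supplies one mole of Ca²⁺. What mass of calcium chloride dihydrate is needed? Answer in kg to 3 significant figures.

Hardness to add: (280 − 198) = 82 mg/L as CaCO₃ × 763,000 L = 62,570 g as CaCO₃.
Moles of Ca²⁺ (1 mol Ca²⁺ ≡ 1 mol CaCO₃): 62,570 / 100.1 g/mol = 625 mol.
Mass of CaCl₂·2H₂O: 625 × 147 = 91,880 g.

91.9 kg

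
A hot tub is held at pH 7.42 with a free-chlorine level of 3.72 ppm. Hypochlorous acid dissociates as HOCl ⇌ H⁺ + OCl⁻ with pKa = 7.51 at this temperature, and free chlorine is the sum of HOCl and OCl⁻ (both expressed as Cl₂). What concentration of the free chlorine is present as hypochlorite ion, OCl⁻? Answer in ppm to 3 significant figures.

1.67 ppm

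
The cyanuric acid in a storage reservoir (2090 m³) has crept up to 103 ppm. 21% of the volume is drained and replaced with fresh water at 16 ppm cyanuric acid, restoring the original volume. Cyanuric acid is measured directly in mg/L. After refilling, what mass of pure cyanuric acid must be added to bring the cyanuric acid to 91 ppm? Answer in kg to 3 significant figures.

13.1 kg

Volume: 2090 m³ = 2,090,000 L.
After draining 21% and refilling: 103 × 0.79 + 16 × 0.21 = 84.73 ppm.
Deficit to target: 91 − 84.73 = 6.27 mg/L.
Mass: 6.27 mg/L × 2,090,000 L = 13,100 g cyanuric acid.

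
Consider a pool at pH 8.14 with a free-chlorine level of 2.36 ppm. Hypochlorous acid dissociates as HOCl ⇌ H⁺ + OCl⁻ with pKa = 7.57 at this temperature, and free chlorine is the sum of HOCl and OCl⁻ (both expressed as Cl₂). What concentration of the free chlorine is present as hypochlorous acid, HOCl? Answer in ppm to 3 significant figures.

0.500 ppm

[OCl⁻]/[HOCl] = 10^(pH − pKa) = 10^(8.14 − 7.57) = 10^0.57 = 3.715.
Fraction as HOCl = 1 / (1 + 3.715) = 0.2121.
HOCl = 0.2121 × 2.36 ppm = 0.5005 ppm.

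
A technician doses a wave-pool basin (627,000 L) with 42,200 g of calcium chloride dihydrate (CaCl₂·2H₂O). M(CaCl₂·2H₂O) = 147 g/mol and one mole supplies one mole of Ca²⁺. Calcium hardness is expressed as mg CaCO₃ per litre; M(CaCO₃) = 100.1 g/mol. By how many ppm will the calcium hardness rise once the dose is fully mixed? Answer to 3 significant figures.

45.8 ppm

Moles of Ca²⁺: 42,200 g ÷ 147 g/mol = 287.1 mol.
As CaCO₃: 287.1 mol × 100.1 g/mol = 28,740 g.
Rise: 28,740 g / 627,000 L × 1000 = 45.83 mg/L.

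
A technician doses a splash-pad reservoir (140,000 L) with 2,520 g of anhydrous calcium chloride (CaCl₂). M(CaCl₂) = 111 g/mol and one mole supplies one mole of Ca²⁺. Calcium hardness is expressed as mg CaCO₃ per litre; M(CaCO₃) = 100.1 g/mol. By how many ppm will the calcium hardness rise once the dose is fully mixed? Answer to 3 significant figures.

Moles of Ca²⁺: 2,520 g ÷ 111 g/mol = 22.7 mol.
As CaCO₃: 22.7 mol × 100.1 g/mol = 2273 g.
Rise: 2273 g / 140,000 L × 1000 = 16.23 mg/L.

16.2 ppm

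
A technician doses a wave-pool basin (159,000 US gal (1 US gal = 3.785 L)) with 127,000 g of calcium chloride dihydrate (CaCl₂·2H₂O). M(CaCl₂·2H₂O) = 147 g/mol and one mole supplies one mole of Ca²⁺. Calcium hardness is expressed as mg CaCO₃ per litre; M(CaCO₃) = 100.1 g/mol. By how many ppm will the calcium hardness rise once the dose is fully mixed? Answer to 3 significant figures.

Volume: 159,000 US gal × 3.785 L/gal = 601,815 L.
Moles of Ca²⁺: 127,000 g ÷ 147 g/mol = 863.9 mol.
As CaCO₃: 863.9 mol × 100.1 g/mol = 86,480 g.
Rise: 86,480 g / 601,815 L × 1000 = 143.7 mg/L.

144 ppm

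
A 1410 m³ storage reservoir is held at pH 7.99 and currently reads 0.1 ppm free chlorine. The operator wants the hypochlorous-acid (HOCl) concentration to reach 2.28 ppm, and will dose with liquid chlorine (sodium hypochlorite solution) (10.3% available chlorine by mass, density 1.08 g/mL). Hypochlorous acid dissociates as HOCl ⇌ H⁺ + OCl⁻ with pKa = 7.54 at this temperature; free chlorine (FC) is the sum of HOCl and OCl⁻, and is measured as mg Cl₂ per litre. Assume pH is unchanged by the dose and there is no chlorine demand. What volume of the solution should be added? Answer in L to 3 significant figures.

109 L

Volume: 1410 m³ = 1,410,000 L.
[OCl⁻]/[HOCl] = 10^(pH − pKa) = 10^(7.99 − 7.54) = 2.818; fraction as HOCl = 1/(1 + 2.818) = 0.2619.
Free chlorine required for 2.28 ppm HOCl: 2.28 / 0.2619 = 8.706 ppm.
FC to add: 8.706 − 0.1 = 8.606 mg/L as Cl₂.
Cl₂ equivalent: 8.606 mg/L × 1,410,000 L = 12,130 g.
Product at 10.3% available Cl: 12,130 / 0.103 = 117,800 g.
Volume: 117,800 g ÷ 1.08 g/mL = 109,100 mL.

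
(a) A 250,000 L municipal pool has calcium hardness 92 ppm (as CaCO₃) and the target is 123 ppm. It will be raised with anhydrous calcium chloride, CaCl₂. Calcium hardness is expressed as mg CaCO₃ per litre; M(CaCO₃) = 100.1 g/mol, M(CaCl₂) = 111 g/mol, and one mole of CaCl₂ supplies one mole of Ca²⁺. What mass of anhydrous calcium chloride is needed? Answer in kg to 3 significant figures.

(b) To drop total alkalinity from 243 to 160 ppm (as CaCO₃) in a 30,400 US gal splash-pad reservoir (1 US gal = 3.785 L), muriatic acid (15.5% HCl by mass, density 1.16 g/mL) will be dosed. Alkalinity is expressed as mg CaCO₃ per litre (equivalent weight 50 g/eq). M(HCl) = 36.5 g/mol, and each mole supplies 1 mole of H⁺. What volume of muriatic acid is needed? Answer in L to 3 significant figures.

(a) Hardness to add: (123 − 92) = 31 mg/L as CaCO₃ × 250,000 L = 7750 g as CaCO₃.
(a) Moles of Ca²⁺ (1 mol Ca²⁺ ≡ 1 mol CaCO₃): 7750 / 100.1 g/mol = 77.42 mol.
(a) Mass of CaCl₂: 77.42 × 111 = 8594 g.

(b) Volume: 30,400 US gal × 3.785 L/gal = 115,064 L.
(b) Alkalinity to neutralize: (243 − 160) = 83 mg/L as CaCO₃ × 115,064 L = 9550 g as CaCO₃.
(b) Equivalents of H⁺ required: 9550 ÷ 50 g/eq = 191 eq = 191 mol HCl.
(b) Mass of HCl: 191 × 36.5 = 6972 g.
(b) Mass of 15.5% solution: 6972 / 0.155 = 44,980 g.
(b) Volume: 44,980 g ÷ 1.16 g/mL = 38,770 mL.

(a) 8.59 kg; (b) 38.8 L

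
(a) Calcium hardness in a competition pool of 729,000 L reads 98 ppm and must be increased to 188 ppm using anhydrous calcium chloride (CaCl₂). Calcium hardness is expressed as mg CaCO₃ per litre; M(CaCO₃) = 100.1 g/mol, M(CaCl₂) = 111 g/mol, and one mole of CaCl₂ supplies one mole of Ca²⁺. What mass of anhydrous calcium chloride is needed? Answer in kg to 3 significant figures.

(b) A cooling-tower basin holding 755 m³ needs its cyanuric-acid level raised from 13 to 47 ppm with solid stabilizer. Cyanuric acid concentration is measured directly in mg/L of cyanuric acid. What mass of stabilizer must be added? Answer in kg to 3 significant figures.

(a) Hardness to add: (188 − 98) = 90 mg/L as CaCO₃ × 729,000 L = 65,610 g as CaCO₃.
(a) Moles of Ca²⁺ (1 mol Ca²⁺ ≡ 1 mol CaCO₃): 65,610 / 100.1 g/mol = 655.4 mol.
(a) Mass of CaCl₂: 655.4 × 111 = 72,750 g.

(b) Volume: 755 m³ = 755,000 L.
(b) CYA to add: (47 − 13) = 34 mg/L × 755,000 L = 25,670 g cyanuric acid.

(a) 72.8 kg; (b) 25.7 kg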